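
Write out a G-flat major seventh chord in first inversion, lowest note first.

G-flat major seventh = G-flat–B-flat–D-flat–F; first inversion → third (B-flat) lowest.

B-flat – D-flat – F – G-flat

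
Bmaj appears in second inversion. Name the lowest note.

Bmaj in root position is B–D#–F#.
Second inversion places the fifth in the bass, which is F#.

F#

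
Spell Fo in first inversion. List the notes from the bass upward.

Ab, Cb, F

In root position, Fo is F–Ab–Cb.
First inversion puts the third (Ab) in the bass.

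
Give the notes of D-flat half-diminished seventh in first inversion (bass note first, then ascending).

F-flat, A-double-flat, C-flat, D-flat

D-flat half-diminished seventh = D-flat–F-flat–A-double-flat–C-flat; first inversion → third (F-flat) lowest.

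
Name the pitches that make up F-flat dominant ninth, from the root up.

F-flat dominant ninth: dominant ninth on F-flat.
Root: F-flat
Major 3rd (3rd): A-flat
Perfect 5th (5th): C-flat
Minor 7th (7th): E-double-flat
Major 9th (9th): G-flat

F-flat A-flat C-flat E-double-flat G-flat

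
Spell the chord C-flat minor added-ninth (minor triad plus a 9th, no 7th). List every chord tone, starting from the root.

C-flat – E-double-flat – G-flat – D-flat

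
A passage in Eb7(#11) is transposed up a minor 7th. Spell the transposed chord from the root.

Db, F, Ab, Cb, G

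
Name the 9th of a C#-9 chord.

D#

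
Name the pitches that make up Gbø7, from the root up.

Root Gb, quality half-diminished seventh:
Root: Gb
Minor 3rd (3rd): Bbb
Diminished 5th (5th): Dbb
Minor 7th (7th): Fb

Gb  Bbb  Dbb  Fb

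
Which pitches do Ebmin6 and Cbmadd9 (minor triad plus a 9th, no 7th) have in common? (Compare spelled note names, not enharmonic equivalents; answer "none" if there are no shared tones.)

Gb

Ebmin6 = Eb, Gb, Bb, C.
Cbmadd9 = Cb, Ebb, Gb, Db.
Shared: Gb.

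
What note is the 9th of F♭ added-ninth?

G♭

Root of F♭ added-ninth = F♭. The 9th is a major 9th: F♭ up a major 9th → G♭.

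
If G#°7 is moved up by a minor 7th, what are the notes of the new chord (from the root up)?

G# up a minor 7th → F#. New chord: F# diminished seventh.
- root: F#
- minor 3rd: A
- diminished 5th: C
- diminished 7th: Eb

F# – A – C – Eb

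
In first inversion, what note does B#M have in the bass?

D𝄪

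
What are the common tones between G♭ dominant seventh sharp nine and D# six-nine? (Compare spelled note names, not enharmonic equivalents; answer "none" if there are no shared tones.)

none

G♭ dominant seventh sharp nine = Gb, Bb, Db, Fb, A.
D# six-nine = D#, F##, A#, B#, E#.
Shared: none.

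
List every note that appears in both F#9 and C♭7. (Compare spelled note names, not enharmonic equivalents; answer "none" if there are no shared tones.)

none

F#9: F# A# C# E G#
C♭7: Cb Eb Gb Bbb
Common to both → none.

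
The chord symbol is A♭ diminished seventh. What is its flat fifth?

E-double-flat

A♭ diminished seventh is built on A-flat; its 5th is a diminished 5th above the root.
A fifth above A uses the letter E, and the diminished 5th above A-flat is E-double-flat.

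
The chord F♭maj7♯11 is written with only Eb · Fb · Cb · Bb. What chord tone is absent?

Ab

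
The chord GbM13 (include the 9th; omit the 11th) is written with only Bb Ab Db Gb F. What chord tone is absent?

Eb

GbM13 = Gb, Bb, Db, F, Ab, Eb. The voicing lacks the 13th (major 13th), Eb.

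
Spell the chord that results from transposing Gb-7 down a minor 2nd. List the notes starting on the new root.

A minor 2nd down from Gb is F, so the new chord is F minor seventh.
- root: F
- minor 3rd: Ab
- perfect 5th: C
- minor 7th: Eb

F  Ab  C  Eb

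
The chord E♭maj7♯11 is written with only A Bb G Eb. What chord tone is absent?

D

E♭maj7♯11 = Eb, G, Bb, D, A. The voicing lacks the 7th (major 7th), D.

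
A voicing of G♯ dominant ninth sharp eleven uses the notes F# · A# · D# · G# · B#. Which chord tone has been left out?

C##

The full G♯ dominant ninth sharp eleven chord is G#, B#, D#, F#, A#, C##.
Comparing with the voicing, the augmented 11th (11th) — C## — is absent.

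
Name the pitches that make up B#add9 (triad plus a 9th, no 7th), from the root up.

B#  D##  F##  C##

Root B#, quality added-ninth:
- root: B#
- major 3rd: D##
- perfect 5th: F##
- major 9th: C##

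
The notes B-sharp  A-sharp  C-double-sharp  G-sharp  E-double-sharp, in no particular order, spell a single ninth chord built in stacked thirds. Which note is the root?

A-sharp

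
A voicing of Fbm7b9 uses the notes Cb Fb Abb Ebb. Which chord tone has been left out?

Fbm7b9 = Fb, Abb, Cb, Ebb, Gbb. The voicing lacks the 9th (minor 9th), Gbb.

Gbb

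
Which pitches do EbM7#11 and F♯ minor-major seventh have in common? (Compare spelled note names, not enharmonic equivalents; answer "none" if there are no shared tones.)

A

EbM7#11: Eb G Bb D A
F♯ minor-major seventh: F# A C# E#
Common to both → A.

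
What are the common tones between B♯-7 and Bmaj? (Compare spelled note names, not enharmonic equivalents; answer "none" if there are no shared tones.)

B♯-7 = B#, D#, F##, A#.
Bmaj = B, D#, F#.
Shared: D#.

D#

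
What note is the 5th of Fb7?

Cb

Fb7 is built on Fb; its 5th is a perfect 5th above the root.
A fifth above F uses the letter C, and the perfect 5th above Fb is Cb.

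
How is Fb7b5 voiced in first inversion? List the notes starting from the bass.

Fb7b5 = Fb–Ab–Cbb–Ebb; first inversion → third (Ab) lowest.

Ab  Cbb  Ebb  Fb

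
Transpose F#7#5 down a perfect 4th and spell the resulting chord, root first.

C♯  E♯  G𝄪  B

Transposed root: F♯ → C♯ (perfect 4th down). So we spell C♯ augmented seventh:
C♯ — root
E♯ — major 3rd
G𝄪 — augmented 5th
B — minor 7th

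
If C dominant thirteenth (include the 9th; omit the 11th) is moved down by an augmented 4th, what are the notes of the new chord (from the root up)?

C down an augmented 4th → Gb. New chord: Gb dominant thirteenth.
- root: Gb
- major 3rd: Bb
- perfect 5th: Db
- minor 7th: Fb
- major 9th: Ab
- major 13th: Eb

Gb, Bb, Db, Fb, Ab, Eb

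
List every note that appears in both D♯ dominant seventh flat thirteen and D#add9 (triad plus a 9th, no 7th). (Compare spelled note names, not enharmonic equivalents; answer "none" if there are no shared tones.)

D♯ dominant seventh flat thirteen: D# F## A# C# B
D#add9: D# F## A# E#
Common to both → D#, F##, A#.

D#, F##, A#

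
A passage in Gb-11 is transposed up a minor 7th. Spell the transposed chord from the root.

Fb Abb Cb Ebb Gb Bbb

A minor 7th up from Gb is Fb, so the new chord is Fb minor eleventh.
Root: Fb
Minor 3rd (3rd): Abb
Perfect 5th (5th): Cb
Minor 7th (7th): Ebb
Major 9th (9th): Gb
Perfect 11th (11th): Bbb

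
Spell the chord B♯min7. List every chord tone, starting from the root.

B# D# F## A#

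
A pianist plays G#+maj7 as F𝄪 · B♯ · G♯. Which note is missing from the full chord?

G#+maj7 = G♯, B♯, D𝄪, F𝄪. The voicing lacks the 5th (augmented 5th), D𝄪.

D𝄪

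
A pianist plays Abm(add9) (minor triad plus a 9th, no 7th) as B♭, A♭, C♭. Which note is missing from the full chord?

Abm(add9) = A♭, C♭, E♭, B♭. The voicing lacks the 5th (perfect 5th), E♭.

E♭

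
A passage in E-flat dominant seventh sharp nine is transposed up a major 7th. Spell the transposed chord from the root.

D, F#, A, C, E#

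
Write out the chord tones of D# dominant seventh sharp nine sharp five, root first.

Root D#, quality dominant seventh sharp nine sharp five:
D# — root
F## — major 3rd
A## — augmented 5th
C# — minor 7th
E## — augmented 9th

D#, F##, A##, C#, E##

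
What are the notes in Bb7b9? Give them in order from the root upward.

B♭ D F A♭ C♭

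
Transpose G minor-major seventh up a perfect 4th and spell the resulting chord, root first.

C, E-flat, G, B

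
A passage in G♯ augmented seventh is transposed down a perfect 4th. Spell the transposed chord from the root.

D#, F##, A##, C#

G# down a perfect 4th → D#. New chord: D# augmented seventh.
D# — root
F## — major 3rd
A## — augmented 5th
C# — minor 7th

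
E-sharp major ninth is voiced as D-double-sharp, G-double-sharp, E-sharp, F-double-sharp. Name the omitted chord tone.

B-sharp

The full E-sharp major ninth chord is E-sharp, G-double-sharp, B-sharp, D-double-sharp, F-double-sharp.
Comparing with the voicing, the perfect 5th (5th) — B-sharp — is absent.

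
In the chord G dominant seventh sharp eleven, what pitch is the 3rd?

B

G dominant seventh sharp eleven is built on G; its 3rd is a major 3rd above the root.
A third above G uses the letter B, and the major 3rd above G is B.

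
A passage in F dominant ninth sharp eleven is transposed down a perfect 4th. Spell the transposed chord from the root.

C E G B-flat D F-sharp

Transposed root: F → C (perfect 4th down). So we spell C dominant ninth sharp eleven:
root → C
3rd (major 3rd) → E
5th (perfect 5th) → G
7th (minor 7th) → B-flat
9th (major 9th) → D
11th (augmented 11th) → F-sharp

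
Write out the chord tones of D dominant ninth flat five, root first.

D F-sharp A-flat C E

D dominant ninth flat five: dominant ninth flat five on D.
- root: D
- major 3rd: F-sharp
- diminished 5th: A-flat
- minor 7th: C
- major 9th: E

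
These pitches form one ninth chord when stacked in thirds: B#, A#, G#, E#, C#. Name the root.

Arranged so that each adjacent pair is a third by letter name: A# – C# – E# – G# – B#.
The bottom of that stack, A#, is the root (this is A# minor ninth).

A#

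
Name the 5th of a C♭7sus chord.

Gb

Root of C♭7sus = Cb. The 5th is a perfect 5th: Cb up a perfect 5th → Gb.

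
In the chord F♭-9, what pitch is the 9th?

F♭-9 is built on Fb; its 9th is a major 9th above the root.
A second above F uses the letter G, and the major 9th above Fb is Gb.

Gb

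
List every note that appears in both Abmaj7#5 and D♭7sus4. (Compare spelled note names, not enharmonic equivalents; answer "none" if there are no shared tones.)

Ab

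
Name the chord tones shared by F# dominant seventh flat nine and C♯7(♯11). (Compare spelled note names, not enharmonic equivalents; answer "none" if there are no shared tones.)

F# dominant seventh flat nine = F#, A#, C#, E, G.
C♯7(♯11) = C#, E#, G#, B, F##.
Shared: C#.

C#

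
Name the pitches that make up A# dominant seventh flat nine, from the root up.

A# dominant seventh flat nine is a dominant seventh flat nine built on A#.
- root: A#
- major 3rd: C##
- perfect 5th: E#
- minor 7th: G#
- minor 9th: B

A#  C##  E#  G#  B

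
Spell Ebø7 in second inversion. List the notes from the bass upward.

In root position, Ebø7 is Eb–Gb–Bbb–Db.
Second inversion puts the fifth (Bbb) in the bass.

Bbb Db Eb Gb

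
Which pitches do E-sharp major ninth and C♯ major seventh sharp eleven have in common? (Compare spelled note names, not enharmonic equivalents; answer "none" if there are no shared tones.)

E-sharp, B-sharp, F-double-sharp

E-sharp major ninth: E-sharp G-double-sharp B-sharp D-double-sharp F-double-sharp
C♯ major seventh sharp eleven: C-sharp E-sharp G-sharp B-sharp F-double-sharp
Common to both → E-sharp, B-sharp, F-double-sharp.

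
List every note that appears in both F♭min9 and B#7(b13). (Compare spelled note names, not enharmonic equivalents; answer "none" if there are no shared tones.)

F♭min9: Fb Abb Cb Ebb Gb
B#7(b13): B# D## F## A# G#
Common to both → none.

none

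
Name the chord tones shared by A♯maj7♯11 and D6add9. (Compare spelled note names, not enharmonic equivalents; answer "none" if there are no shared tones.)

none

A♯maj7♯11 = A#, C##, E#, G##, D##.
D6add9 = D, F#, A, B, E.
Shared: none.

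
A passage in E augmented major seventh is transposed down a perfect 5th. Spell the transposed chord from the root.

Transposed root: E → A (perfect 5th down). So we spell A augmented major seventh:
Root: A
Major 3rd (3rd): C-sharp
Augmented 5th (5th): E-sharp
Major 7th (7th): G-sharp

A – C-sharp – E-sharp – G-sharp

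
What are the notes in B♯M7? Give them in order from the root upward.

B# D## F## A##

Root B#, quality major seventh:
root → B#
3rd (major 3rd) → D##
5th (perfect 5th) → F##
7th (major 7th) → A##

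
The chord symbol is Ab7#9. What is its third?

C

Ab7#9 is built on A♭; its 3rd is a major 3rd above the root.
A third above A uses the letter C, and the major 3rd above A♭ is C.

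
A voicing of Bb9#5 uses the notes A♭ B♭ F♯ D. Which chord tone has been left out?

The full Bb9#5 chord is B♭, D, F♯, A♭, C.
Comparing with the voicing, the major 9th (9th) — C — is absent.

C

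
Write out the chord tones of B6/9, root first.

B, D#, F#, G#, C#

B6/9 is a six-nine built on B.
- root: B
- major 3rd: D#
- perfect 5th: F#
- major 6th: G#
- major 9th: C#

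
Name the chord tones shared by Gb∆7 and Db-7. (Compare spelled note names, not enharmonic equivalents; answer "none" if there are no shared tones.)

Db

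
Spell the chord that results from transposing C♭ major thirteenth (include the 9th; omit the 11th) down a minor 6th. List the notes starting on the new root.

Cb down a minor 6th → Eb. New chord: Eb major thirteenth.
root → Eb
3rd (major 3rd) → G
5th (perfect 5th) → Bb
7th (major 7th) → D
9th (major 9th) → F
13th (major 13th) → C

Eb G Bb D F C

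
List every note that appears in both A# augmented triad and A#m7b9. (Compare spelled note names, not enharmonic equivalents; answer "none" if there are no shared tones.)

A# augmented triad = A#, C##, E##.
A#m7b9 = A#, C#, E#, G#, B.
Shared: A#.

A#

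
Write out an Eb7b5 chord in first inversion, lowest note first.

In root position, Eb7b5 is Eb–G–Bbb–Db.
First inversion puts the third (G) in the bass.

G, Bbb, Db, Eb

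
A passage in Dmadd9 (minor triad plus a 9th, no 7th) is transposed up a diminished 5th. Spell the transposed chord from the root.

D up a diminished 5th → Ab. New chord: Ab minor added-ninth.
Root: Ab
Minor 3rd (3rd): Cb
Perfect 5th (5th): Eb
Major 9th (9th): Bb

Ab  Cb  Eb  Bb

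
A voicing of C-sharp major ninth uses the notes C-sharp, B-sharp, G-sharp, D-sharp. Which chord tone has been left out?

E-sharp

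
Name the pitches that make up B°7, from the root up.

B°7: diminished seventh on B.
B — root
D — minor 3rd
F — diminished 5th
Ab — diminished 7th

B – D – F – Ab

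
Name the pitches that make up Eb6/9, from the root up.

Eb, G, Bb, C, F

Eb6/9 is a six-nine built on Eb.
root → Eb
3rd (major 3rd) → G
5th (perfect 5th) → Bb
6th (major 6th) → C
9th (major 9th) → F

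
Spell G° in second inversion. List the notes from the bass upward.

In root position, G° is G–B♭–D♭.
Second inversion puts the fifth (D♭) in the bass.

D♭, G, B♭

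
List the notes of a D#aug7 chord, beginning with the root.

Root D#, quality augmented seventh:
D# — root
F## — major 3rd
A## — augmented 5th
C# — minor 7th

D#, F##, A##, C#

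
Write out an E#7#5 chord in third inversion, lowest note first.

D♯ – E♯ – G𝄪 – B𝄪

E#7#5 = E♯–G𝄪–B𝄪–D♯; third inversion → seventh (D♯) lowest.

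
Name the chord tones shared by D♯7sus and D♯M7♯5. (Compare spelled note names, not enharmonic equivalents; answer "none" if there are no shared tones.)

D♯7sus: D# G# A# C#
D♯M7♯5: D# F## A## C##
Common to both → D#.

D#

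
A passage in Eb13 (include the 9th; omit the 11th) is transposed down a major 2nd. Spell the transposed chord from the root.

Db F Ab Cb Eb Bb

A major 2nd down from Eb is Db, so the new chord is Db dominant thirteenth.
Db — root
F — major 3rd
Ab — perfect 5th
Cb — minor 7th
Eb — major 9th
Bb — major 13th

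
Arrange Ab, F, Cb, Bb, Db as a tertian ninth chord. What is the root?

Bb

Stacking in thirds gives Bb – Db – F – Ab – Cb, so Bb is the root — Bb minor seventh flat nine.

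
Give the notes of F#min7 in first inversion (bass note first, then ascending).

In root position, F#min7 is F#–A–C#–E.
First inversion puts the third (A) in the bass.

A C# E F#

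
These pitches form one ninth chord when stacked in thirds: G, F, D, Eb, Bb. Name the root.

Stacking in thirds gives Eb – G – Bb – D – F, so Eb is the root — Eb major ninth.

Eb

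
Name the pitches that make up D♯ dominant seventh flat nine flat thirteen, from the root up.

D#, F##, A#, C#, E, B

D♯ dominant seventh flat nine flat thirteen: dominant seventh flat nine flat thirteen on D#.
Root: D#
Major 3rd (3rd): F##
Perfect 5th (5th): A#
Minor 7th (7th): C#
Minor 9th (9th): E
Minor 13th (13th): B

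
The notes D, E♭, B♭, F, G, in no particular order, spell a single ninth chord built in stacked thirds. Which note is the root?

E♭

Arranged so that each adjacent pair is a third by letter name: E♭ – G – B♭ – D – F.
The bottom of that stack, E♭, is the root (this is E♭ major ninth).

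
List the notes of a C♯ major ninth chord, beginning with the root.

C#, E#, G#, B#, D#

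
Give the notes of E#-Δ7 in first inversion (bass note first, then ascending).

G# – B# – D## – E#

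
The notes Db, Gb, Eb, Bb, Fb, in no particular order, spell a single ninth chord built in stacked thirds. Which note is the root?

Eb

Stacking in thirds gives Eb – Gb – Bb – Db – Fb, so Eb is the root — Eb minor seventh flat nine.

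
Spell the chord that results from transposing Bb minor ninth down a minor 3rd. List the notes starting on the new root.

Bb down a minor 3rd → G. New chord: G minor ninth.
root → G
3rd (minor 3rd) → Bb
5th (perfect 5th) → D
7th (minor 7th) → F
9th (major 9th) → A

G  Bb  D  F  A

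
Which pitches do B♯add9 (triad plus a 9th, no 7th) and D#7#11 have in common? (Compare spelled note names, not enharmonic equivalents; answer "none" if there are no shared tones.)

F##

B♯add9 = B#, D##, F##, C##.
D#7#11 = D#, F##, A#, C#, G##.
Shared: F##.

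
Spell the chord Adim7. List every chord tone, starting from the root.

A – C – E♭ – G♭

Adim7 is a diminished seventh built on A.
- root: A
- minor 3rd: C
- diminished 5th: E♭
- diminished 7th: G♭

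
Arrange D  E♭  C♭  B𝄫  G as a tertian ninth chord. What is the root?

C♭

Arranged so that each adjacent pair is a third by letter name: C♭ – E♭ – G – B𝄫 – D.
The bottom of that stack, C♭, is the root (this is C♭ dominant seventh sharp nine sharp five).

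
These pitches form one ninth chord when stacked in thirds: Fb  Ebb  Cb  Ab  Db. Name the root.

Db

Stacking in thirds gives Db – Fb – Ab – Cb – Ebb, so Db is the root — Db minor seventh flat nine.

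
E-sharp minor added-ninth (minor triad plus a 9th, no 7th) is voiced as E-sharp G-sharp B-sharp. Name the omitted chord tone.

E-sharp minor added-ninth = E-sharp, G-sharp, B-sharp, F-double-sharp. The voicing lacks the 9th (major 9th), F-double-sharp.

F-double-sharp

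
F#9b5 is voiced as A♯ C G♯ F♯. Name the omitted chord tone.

The full F#9b5 chord is F♯, A♯, C, E, G♯.
Comparing with the voicing, the minor 7th (7th) — E — is absent.

E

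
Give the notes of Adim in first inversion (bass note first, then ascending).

Adim = A–C–Eb; first inversion → third (C) lowest.

C – Eb – A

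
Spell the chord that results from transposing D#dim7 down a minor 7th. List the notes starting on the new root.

E#, G#, B, D

Transposed root: D# → E# (minor 7th down). So we spell E# diminished seventh:
- root: E#
- minor 3rd: G#
- diminished 5th: B
- diminished 7th: D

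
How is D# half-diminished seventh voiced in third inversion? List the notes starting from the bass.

C-sharp  D-sharp  F-sharp  A

D# half-diminished seventh = D-sharp–F-sharp–A–C-sharp; third inversion → seventh (C-sharp) lowest.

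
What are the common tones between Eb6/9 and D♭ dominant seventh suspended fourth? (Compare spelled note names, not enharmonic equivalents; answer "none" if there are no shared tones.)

none

Eb6/9: Eb G Bb C F
D♭ dominant seventh suspended fourth: Db Gb Ab Cb
Common to both → none.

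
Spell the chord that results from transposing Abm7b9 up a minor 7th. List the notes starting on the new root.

G♭, B𝄫, D♭, F♭, A𝄫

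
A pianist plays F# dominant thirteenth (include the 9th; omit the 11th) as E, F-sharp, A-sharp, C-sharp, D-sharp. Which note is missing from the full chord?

F# dominant thirteenth = F-sharp, A-sharp, C-sharp, E, G-sharp, D-sharp. The voicing lacks the 9th (major 9th), G-sharp.

G-sharp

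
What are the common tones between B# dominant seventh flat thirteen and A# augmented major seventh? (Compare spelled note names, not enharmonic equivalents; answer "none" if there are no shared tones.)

B# dominant seventh flat thirteen: B-sharp D-double-sharp F-double-sharp A-sharp G-sharp
A# augmented major seventh: A-sharp C-double-sharp E-double-sharp G-double-sharp
Common to both → A-sharp.

A-sharp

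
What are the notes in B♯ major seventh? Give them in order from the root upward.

B♯ major seventh is a major seventh built on B-sharp.
B-sharp — root
D-double-sharp — major 3rd
F-double-sharp — perfect 5th
A-double-sharp — major 7th

B-sharp, D-double-sharp, F-double-sharp, A-double-sharp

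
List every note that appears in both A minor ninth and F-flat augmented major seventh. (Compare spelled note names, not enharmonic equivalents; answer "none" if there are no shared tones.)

C

A minor ninth = A, C, E, G, B.
F-flat augmented major seventh = F-flat, A-flat, C, E-flat.
Shared: C.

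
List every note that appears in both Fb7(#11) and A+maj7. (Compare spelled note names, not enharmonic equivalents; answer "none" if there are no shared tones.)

Fb7(#11) = Fb, Ab, Cb, Ebb, Bb.
A+maj7 = A, C#, E#, G#.
Shared: none.

none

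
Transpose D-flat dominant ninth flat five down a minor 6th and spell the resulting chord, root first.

F – A – Cb – Eb – G

Transposed root: Db → F (minor 6th down). So we spell F dominant ninth flat five:
F — root
A — major 3rd
Cb — diminished 5th
Eb — minor 7th
G — major 9th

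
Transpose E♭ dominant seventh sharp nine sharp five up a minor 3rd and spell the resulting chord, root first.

Transposed root: Eb → Gb (minor 3rd up). So we spell Gb dominant seventh sharp nine sharp five:
- root: Gb
- major 3rd: Bb
- augmented 5th: D
- minor 7th: Fb
- augmented 9th: A

Gb Bb D Fb A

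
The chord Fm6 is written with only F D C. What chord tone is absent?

Ab

Fm6 = F, Ab, C, D. The voicing lacks the 3rd (minor 3rd), Ab.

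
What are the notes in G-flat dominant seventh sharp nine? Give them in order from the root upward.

G-flat, B-flat, D-flat, F-flat, A

G-flat dominant seventh sharp nine: dominant seventh sharp nine on G-flat.
root → G-flat
3rd (major 3rd) → B-flat
5th (perfect 5th) → D-flat
7th (minor 7th) → F-flat
9th (augmented 9th) → A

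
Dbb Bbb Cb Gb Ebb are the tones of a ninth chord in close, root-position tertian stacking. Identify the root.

Stacking in thirds gives Cb – Ebb – Gb – Bbb – Dbb, so Cb is the root — Cb minor seventh flat nine.

Cb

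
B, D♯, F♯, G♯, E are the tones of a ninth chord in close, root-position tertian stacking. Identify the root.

E

Stacking in thirds gives E – G♯ – B – D♯ – F♯, so E is the root — E major ninth.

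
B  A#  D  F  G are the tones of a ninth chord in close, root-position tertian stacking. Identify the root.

Stacking in thirds gives G – B – D – F – A#, so G is the root — G dominant seventh sharp nine.

G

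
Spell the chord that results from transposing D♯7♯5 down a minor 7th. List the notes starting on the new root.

A minor 7th down from D# is E#, so the new chord is E# augmented seventh.
- root: E#
- major 3rd: G##
- augmented 5th: B##
- minor 7th: D#

E#, G##, B##, D#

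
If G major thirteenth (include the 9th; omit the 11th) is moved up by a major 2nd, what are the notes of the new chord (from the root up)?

A, C♯, E, G♯, B, F♯

A major 2nd up from G is A, so the new chord is A major thirteenth.
root → A
3rd (major 3rd) → C♯
5th (perfect 5th) → E
7th (major 7th) → G♯
9th (major 9th) → B
13th (major 13th) → F♯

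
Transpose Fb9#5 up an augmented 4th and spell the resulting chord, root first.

B♭, D, F♯, A♭, C

An augmented 4th up from F♭ is B♭, so the new chord is B♭ dominant ninth sharp five.
B♭ — root
D — major 3rd
F♯ — augmented 5th
A♭ — minor 7th
C — major 9th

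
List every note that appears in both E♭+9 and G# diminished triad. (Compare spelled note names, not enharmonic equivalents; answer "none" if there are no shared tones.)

E♭+9 = Eb, G, B, Db, F.
G# diminished triad = G#, B, D.
Shared: B.

B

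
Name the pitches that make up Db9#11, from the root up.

Db9#11: dominant ninth sharp eleven on Db.
Db — root
F — major 3rd
Ab — perfect 5th
Cb — minor 7th
Eb — major 9th
G — augmented 11th

Db, F, Ab, Cb, Eb, G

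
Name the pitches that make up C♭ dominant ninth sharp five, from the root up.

Cb, Eb, G, Bbb, Db

Root Cb, quality dominant ninth sharp five:
- root: Cb
- major 3rd: Eb
- augmented 5th: G
- minor 7th: Bbb
- major 9th: Db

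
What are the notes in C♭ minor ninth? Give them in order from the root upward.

C♭ minor ninth is a minor ninth built on Cb.
- root: Cb
- minor 3rd: Ebb
- perfect 5th: Gb
- minor 7th: Bbb
- major 9th: Db

Cb – Ebb – Gb – Bbb – Db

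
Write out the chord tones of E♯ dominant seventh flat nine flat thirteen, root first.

E#, G##, B#, D#, F#, C#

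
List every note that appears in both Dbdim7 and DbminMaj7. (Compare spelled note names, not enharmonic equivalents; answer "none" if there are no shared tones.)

D♭ F♭

Dbdim7 = D♭, F♭, A𝄫, C𝄫.
DbminMaj7 = D♭, F♭, A♭, C.
Shared: D♭, F♭.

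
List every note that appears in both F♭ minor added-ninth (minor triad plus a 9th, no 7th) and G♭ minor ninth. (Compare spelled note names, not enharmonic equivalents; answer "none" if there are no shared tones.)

F-flat, G-flat

F♭ minor added-ninth: F-flat A-double-flat C-flat G-flat
G♭ minor ninth: G-flat B-double-flat D-flat F-flat A-flat
Common to both → F-flat, G-flat.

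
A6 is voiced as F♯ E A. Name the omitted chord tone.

A6 = A, C♯, E, F♯. The voicing lacks the 3rd (major 3rd), C♯.

C♯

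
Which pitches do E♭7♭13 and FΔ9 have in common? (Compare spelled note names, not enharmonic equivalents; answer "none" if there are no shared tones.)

E♭7♭13: Eb G Bb Db Cb
FΔ9: F A C E G
Common to both → G.

G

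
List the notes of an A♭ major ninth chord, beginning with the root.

Root A-flat, quality major ninth:
Root: A-flat
Major 3rd (3rd): C
Perfect 5th (5th): E-flat
Major 7th (7th): G
Major 9th (9th): B-flat

A-flat – C – E-flat – G – B-flat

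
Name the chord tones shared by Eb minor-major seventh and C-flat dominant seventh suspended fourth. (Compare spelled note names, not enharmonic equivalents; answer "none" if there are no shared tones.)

Eb minor-major seventh: E-flat G-flat B-flat D
C-flat dominant seventh suspended fourth: C-flat F-flat G-flat B-double-flat
Common to both → G-flat.

G-flat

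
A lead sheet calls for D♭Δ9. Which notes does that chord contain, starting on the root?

D♭, F, A♭, C, E♭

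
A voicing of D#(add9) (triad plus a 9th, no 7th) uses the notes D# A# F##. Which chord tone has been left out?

E#

The full D#(add9) chord is D#, F##, A#, E#.
Comparing with the voicing, the major 9th (9th) — E# — is absent.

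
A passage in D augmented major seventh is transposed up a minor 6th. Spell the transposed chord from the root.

Bb, D, F#, A

D up a minor 6th → Bb. New chord: Bb augmented major seventh.
root → Bb
3rd (major 3rd) → D
5th (augmented 5th) → F#
7th (major 7th) → A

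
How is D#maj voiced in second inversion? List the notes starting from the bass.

In root position, D#maj is D#–F##–A#.
Second inversion puts the fifth (A#) in the bass.

A#, D#, F##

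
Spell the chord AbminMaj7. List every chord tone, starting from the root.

A♭, C♭, E♭, G

AbminMaj7 is a minor-major seventh built on A♭.
root → A♭
3rd (minor 3rd) → C♭
5th (perfect 5th) → E♭
7th (major 7th) → G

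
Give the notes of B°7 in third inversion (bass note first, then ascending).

Ab B D F

B°7 = B–D–F–Ab; third inversion → seventh (Ab) lowest.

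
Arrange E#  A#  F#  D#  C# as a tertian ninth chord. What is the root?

D#

Arranged so that each adjacent pair is a third by letter name: D# – F# – A# – C# – E#.
The bottom of that stack, D#, is the root (this is D# minor ninth).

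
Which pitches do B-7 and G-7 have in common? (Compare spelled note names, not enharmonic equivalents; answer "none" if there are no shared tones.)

B-7: B D F# A
G-7: G Bb D F
Common to both → D.

D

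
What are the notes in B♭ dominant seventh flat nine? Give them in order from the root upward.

B♭ dominant seventh flat nine: dominant seventh flat nine on Bb.
root → Bb
3rd (major 3rd) → D
5th (perfect 5th) → F
7th (minor 7th) → Ab
9th (minor 9th) → Cb

Bb D F Ab Cb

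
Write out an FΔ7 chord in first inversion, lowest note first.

FΔ7 = F–A–C–E; first inversion → third (A) lowest.

A, C, E, F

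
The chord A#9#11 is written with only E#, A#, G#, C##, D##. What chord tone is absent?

A#9#11 = A#, C##, E#, G#, B#, D##. The voicing lacks the 9th (major 9th), B#.

B#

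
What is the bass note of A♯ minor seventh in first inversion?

C-sharp

A♯ minor seventh in root position is A-sharp–C-sharp–E-sharp–G-sharp.
First inversion places the third in the bass, which is C-sharp.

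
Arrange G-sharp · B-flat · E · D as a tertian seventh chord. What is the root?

E

Arranged so that each adjacent pair is a third by letter name: E – G-sharp – B-flat – D.
The bottom of that stack, E, is the root (this is E dominant seventh flat five).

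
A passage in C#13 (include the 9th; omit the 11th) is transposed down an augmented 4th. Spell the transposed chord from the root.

G – B – D – F – A – E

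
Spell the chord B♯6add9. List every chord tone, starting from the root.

B#, D##, F##, G##, C##

Root B#, quality six-nine:
Root: B#
Major 3rd (3rd): D##
Perfect 5th (5th): F##
Major 6th (6th): G##
Major 9th (9th): C##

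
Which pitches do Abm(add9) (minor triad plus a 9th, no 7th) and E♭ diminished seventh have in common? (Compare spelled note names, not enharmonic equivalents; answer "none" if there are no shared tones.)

Abm(add9) = A♭, C♭, E♭, B♭.
E♭ diminished seventh = E♭, G♭, B𝄫, D𝄫.
Shared: E♭.

E♭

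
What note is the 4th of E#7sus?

E#7sus is built on E♯; its 4th is a perfect 4th above the root.
A fourth above E uses the letter A, and the perfect 4th above E♯ is A♯.

A♯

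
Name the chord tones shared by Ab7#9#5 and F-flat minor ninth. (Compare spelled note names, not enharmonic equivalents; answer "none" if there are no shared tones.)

Ab7#9#5: Ab C E Gb B
F-flat minor ninth: Fb Abb Cb Ebb Gb
Common to both → Gb.

Gb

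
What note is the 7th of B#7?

B#7 is built on B#; its 7th is a minor 7th above the root.
A seventh above B uses the letter A, and the minor 7th above B# is A#.

A#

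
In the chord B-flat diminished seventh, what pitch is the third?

Root of B-flat diminished seventh = Bb. The 3rd is a minor 3rd: Bb up a minor 3rd → Db.

Db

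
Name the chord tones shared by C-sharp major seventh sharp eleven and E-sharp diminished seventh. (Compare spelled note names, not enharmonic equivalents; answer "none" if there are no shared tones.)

E-sharp, G-sharp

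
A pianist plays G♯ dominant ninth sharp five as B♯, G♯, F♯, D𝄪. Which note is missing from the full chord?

The full G♯ dominant ninth sharp five chord is G♯, B♯, D𝄪, F♯, A♯.
Comparing with the voicing, the major 9th (9th) — A♯ — is absent.

A♯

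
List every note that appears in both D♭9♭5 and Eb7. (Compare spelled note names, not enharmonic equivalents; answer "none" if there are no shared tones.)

D♭9♭5 = D♭, F, A𝄫, C♭, E♭.
Eb7 = E♭, G, B♭, D♭.
Shared: D♭, E♭.

D♭ – E♭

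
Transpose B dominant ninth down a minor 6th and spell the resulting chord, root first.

D♯, F𝄪, A♯, C♯, E♯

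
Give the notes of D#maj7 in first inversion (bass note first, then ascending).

F## – A# – C## – D#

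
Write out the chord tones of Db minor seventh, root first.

Db, Fb, Ab, Cb

Root Db, quality minor seventh:
Root: Db
Minor 3rd (3rd): Fb
Perfect 5th (5th): Ab
Minor 7th (7th): Cb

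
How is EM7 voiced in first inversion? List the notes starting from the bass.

G#  B  D#  E

In root position, EM7 is E–G#–B–D#.
First inversion puts the third (G#) in the bass.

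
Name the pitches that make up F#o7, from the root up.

F♯, A, C, E♭

F#o7 is a diminished seventh built on F♯.
F♯ — root
A — minor 3rd
C — diminished 5th
E♭ — diminished 7th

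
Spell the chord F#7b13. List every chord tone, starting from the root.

F# A# C# E D

F#7b13: dominant seventh flat thirteen on F#.
- root: F#
- major 3rd: A#
- perfect 5th: C#
- minor 7th: E
- minor 13th: D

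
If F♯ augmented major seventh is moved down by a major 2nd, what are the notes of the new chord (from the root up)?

Transposed root: F♯ → E (major 2nd down). So we spell E augmented major seventh:
- root: E
- major 3rd: G♯
- augmented 5th: B♯
- major 7th: D♯

E, G♯, B♯, D♯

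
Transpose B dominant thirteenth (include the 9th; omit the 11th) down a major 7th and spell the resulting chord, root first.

C, E, G, B-flat, D, A

Transposed root: B → C (major 7th down). So we spell C dominant thirteenth:
root → C
3rd (major 3rd) → E
5th (perfect 5th) → G
7th (minor 7th) → B-flat
9th (major 9th) → D
13th (major 13th) → A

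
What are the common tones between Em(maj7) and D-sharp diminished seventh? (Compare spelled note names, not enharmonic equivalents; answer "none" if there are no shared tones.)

Em(maj7) = E, G, B, D#.
D-sharp diminished seventh = D#, F#, A, C.
Shared: D#.

D#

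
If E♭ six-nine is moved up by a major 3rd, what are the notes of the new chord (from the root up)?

G B D E A

Transposed root: E-flat → G (major 3rd up). So we spell G six-nine:
root → G
3rd (major 3rd) → B
5th (perfect 5th) → D
6th (major 6th) → E
9th (major 9th) → A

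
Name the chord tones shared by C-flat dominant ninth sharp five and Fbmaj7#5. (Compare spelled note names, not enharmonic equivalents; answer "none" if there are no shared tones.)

E♭

C-flat dominant ninth sharp five: C♭ E♭ G B𝄫 D♭
Fbmaj7#5: F♭ A♭ C E♭
Common to both → E♭.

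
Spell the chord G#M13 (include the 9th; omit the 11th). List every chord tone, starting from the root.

Root G#, quality major thirteenth:
G# — root
B# — major 3rd
D# — perfect 5th
F## — major 7th
A# — major 9th
E# — major 13th

G# – B# – D# – F## – A# – E#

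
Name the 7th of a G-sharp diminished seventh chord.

F

Root of G-sharp diminished seventh = G#. The 7th is a diminished 7th: G# up a diminished 7th → F.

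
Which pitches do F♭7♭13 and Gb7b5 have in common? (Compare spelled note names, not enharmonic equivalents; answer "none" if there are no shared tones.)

Fb, Dbb

F♭7♭13 = Fb, Ab, Cb, Ebb, Dbb.
Gb7b5 = Gb, Bb, Dbb, Fb.
Shared: Fb, Dbb.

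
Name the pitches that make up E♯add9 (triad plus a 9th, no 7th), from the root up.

E# G## B# F##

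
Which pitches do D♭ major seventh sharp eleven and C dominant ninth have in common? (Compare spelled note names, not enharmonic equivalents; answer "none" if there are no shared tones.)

D♭ major seventh sharp eleven = Db, F, Ab, C, G.
C dominant ninth = C, E, G, Bb, D.
Shared: C, G.

C, G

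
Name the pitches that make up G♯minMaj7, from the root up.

G♯ B D♯ F𝄪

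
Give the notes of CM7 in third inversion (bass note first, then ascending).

CM7 = C–E–G–B; third inversion → seventh (B) lowest.

B, C, E, G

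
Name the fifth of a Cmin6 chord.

G

Root of Cmin6 = C. The 5th is a perfect 5th: C up a perfect 5th → G.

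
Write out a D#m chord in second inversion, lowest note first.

A#  D#  F#

In root position, D#m is D#–F#–A#.
Second inversion puts the fifth (A#) in the bass.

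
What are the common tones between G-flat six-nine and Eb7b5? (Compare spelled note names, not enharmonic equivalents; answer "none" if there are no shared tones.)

Db, Eb

G-flat six-nine: Gb Bb Db Eb Ab
Eb7b5: Eb G Bbb Db
Common to both → Db, Eb.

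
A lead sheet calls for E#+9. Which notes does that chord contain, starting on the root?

E# G## B## D# F##

E#+9: dominant ninth sharp five on E#.
E# — root
G## — major 3rd
B## — augmented 5th
D# — minor 7th
F## — major 9th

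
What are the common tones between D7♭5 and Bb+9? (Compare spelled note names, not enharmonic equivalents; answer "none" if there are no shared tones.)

D7♭5: D F♯ A♭ C
Bb+9: B♭ D F♯ A♭ C
Common to both → D, F♯, A♭, C.

D F♯ A♭ C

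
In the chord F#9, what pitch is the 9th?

G#

F#9 is built on F#; its 9th is a major 9th above the root.
A second above F uses the letter G, and the major 9th above F# is G#.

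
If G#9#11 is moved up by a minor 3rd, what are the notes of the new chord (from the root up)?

B D# F# A C# E#

A minor 3rd up from G# is B, so the new chord is B dominant ninth sharp eleven.
root → B
3rd (major 3rd) → D#
5th (perfect 5th) → F#
7th (minor 7th) → A
9th (major 9th) → C#
11th (augmented 11th) → E#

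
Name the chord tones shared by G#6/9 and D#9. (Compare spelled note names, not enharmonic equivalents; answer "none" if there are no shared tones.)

G#6/9: G# B# D# E# A#
D#9: D# F## A# C# E#
Common to both → D#, E#, A#.

D#, E#, A#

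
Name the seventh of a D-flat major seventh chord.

Root of D-flat major seventh = D-flat. The 7th is a major 7th: D-flat up a major 7th → C.

C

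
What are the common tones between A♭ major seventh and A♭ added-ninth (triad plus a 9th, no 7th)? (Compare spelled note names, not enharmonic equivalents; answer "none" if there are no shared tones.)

A-flat C E-flat

A♭ major seventh: A-flat C E-flat G
A♭ added-ninth: A-flat C E-flat B-flat
Common to both → A-flat, C, E-flat.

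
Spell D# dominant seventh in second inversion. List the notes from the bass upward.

A♯ C♯ D♯ F𝄪

In root position, D# dominant seventh is D♯–F𝄪–A♯–C♯.
Second inversion puts the fifth (A♯) in the bass.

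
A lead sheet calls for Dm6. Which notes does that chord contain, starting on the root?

Root D, quality minor sixth:
- root: D
- minor 3rd: F
- perfect 5th: A
- major 6th: B

D F A B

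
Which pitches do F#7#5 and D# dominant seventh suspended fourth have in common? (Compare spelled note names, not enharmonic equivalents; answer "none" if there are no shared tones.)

A#

F#7#5: F# A# C## E
D# dominant seventh suspended fourth: D# G# A# C#
Common to both → A#.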